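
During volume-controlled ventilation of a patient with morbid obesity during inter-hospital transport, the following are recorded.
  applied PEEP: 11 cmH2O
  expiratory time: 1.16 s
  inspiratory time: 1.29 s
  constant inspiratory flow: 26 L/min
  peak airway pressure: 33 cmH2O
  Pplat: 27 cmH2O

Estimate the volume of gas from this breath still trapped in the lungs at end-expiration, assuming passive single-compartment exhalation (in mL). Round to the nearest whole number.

51

Flow: 26 L/min ÷ 60 = 0.4333 L/s.
Vt = flow × Ti = 0.4333 L/s × 1.29 s × 1000 mL/L = 558.96 mL.
R = (PIP − Pplat)/V̇ = (33 − 27) / 0.4333 = 6.0/0.4333 = 13.847 cmH2O·s/L.
C = Vt/(Pplat − PEEP) = 558.96 / (27 − 11) = 558.96/16.0 = 34.935 mL/cmH2O.
τ = R × C = 13.847 × 0.03494 L/cmH2O = 0.4838 s.
Fraction remaining = e^(−Te/τ) = e^(−1.16/0.4838) = 0.09093.
Trapped volume = 558.96 × 0.09093 = 50.826 mL.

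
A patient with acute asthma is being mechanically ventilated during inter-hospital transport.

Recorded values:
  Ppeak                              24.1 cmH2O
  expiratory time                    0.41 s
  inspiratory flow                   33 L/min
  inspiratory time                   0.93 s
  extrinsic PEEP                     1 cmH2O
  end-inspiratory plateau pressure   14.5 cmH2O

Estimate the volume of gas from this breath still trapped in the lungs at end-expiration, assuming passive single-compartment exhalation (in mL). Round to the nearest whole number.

Flow: 33 L/min ÷ 60 = 0.55 L/s.
Vt = flow × Ti = 0.55 L/s × 0.93 s × 1000 mL/L = 511.5 mL.
R = (PIP − Pplat)/V̇ = (24.1 − 14.5) / 0.55 = 9.6/0.55 = 17.455 cmH2O·s/L.
C = Vt/(Pplat − PEEP) = 511.5 / (14.5 − 1) = 511.5/13.5 = 37.889 mL/cmH2O.
τ = R × C = 17.455 × 0.03789 L/cmH2O = 0.6614 s.
Fraction remaining = e^(−Te/τ) = e^(−0.41/0.6614) = 0.538.
Trapped volume = 511.5 × 0.538 = 275.19 mL.

275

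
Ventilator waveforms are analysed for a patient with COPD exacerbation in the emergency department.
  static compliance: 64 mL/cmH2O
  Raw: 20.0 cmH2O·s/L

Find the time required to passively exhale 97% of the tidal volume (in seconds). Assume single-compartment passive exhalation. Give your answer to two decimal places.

τ = R × C = 20.0 × 64 mL/cmH2O = 20.0 × 0.064 L/cmH2O = 1.28 s.
Exhaled fraction f = 1 − e^(−t/τ) → t = −τ·ln(1 − f) = −1.28·ln(0.03) = 4.488 s.

4.49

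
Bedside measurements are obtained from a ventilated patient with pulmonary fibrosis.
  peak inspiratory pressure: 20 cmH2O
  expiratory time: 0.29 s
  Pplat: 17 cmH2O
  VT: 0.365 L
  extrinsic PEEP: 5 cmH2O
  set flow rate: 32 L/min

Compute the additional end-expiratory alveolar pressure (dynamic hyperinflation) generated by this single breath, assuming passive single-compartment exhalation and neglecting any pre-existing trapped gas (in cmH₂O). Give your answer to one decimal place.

Flow: 32 L/min ÷ 60 = 0.5333 L/s.
R = (PIP − Pplat)/V̇ = (20 − 17) / 0.5333 = 3.0/0.5333 = 5.625 cmH2O·s/L.
C = Vt/(Pplat − PEEP) = 365.0 / (17 − 5) = 365.0/12.0 = 30.417 mL/cmH2O.
τ = R × C = 5.625 × 0.03042 L/cmH2O = 0.1711 s.
Fraction remaining = e^(−Te/τ) = e^(−0.29/0.1711) = 0.1836; trapped volume = 365.0 × 0.1836 = 67.014 mL.
Additional alveolar pressure from trapping ≈ V_trapped / C = 67.014 / 30.417 = 2.203 cmH2O.

2.2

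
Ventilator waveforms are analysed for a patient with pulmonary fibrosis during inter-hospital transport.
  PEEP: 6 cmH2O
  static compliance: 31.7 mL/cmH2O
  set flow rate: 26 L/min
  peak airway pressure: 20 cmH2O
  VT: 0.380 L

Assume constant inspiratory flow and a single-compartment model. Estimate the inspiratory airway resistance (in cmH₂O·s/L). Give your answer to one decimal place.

4.6

Flow: 26 L/min ÷ 60 = 0.4333 L/s.
Equation of motion (constant flow): PIP = Vt/C + R·V̇ + PEEP.
R·V̇ = PIP − Vt/C − PEEP = 20 − 380/31.7 − 6 = 20 − 11.987 − 6 = 2.013 cmH2O.
R = 2.013 / 0.4333 = 4.646 cmH2O·s/L.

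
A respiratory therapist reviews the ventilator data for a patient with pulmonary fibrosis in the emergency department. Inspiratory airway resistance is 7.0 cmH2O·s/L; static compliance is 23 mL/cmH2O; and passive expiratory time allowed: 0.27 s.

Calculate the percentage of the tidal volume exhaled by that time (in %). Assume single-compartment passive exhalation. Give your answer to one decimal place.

81.3

τ = R × C = 7.0 × 23 mL/cmH2O = 7.0 × 0.023 L/cmH2O = 0.161 s.
Passive exhalation: V(t)/V₀ = e^(−t/τ) = e^(−0.27/0.161) = 0.1869.
Fraction exhaled = 1 − 0.1869 = 0.8131 → 81.31%.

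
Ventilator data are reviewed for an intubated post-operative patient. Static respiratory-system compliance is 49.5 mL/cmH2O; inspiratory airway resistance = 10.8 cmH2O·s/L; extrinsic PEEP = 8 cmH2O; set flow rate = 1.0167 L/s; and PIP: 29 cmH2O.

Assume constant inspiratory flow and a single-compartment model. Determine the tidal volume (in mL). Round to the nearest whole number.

496

Equation of motion (constant flow): PIP = Vt/C + R·V̇ + PEEP.
Vt/C = PIP − R·V̇ − PEEP = 29 − 10.98 − 8 = 10.02 cmH2O.
Vt = C × 10.02 = 49.5 × 10.02 = 495.99 mL.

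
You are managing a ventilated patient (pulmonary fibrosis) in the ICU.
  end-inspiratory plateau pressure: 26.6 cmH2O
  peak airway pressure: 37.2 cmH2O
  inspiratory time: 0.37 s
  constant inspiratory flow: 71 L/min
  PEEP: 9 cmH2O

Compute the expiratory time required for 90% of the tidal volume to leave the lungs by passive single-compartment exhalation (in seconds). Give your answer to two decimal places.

0.51

Flow: 71 L/min ÷ 60 = 1.1833 L/s.
Vt = flow × Ti = 1.1833 L/s × 0.37 s × 1000 mL/L = 437.82 mL.
R = (PIP − Pplat)/V̇ = (37.2 − 26.6) / 1.1833 = 10.6/1.1833 = 8.958 cmH2O·s/L.
C = Vt/(Pplat − PEEP) = 437.82 / (26.6 − 9) = 437.82/17.6 = 24.876 mL/cmH2O.
τ = R × C = 8.958 × 0.02488 L/cmH2O = 0.2229 s.
t = −τ·ln(1 − 0.90) = −0.2229·ln(0.1) = 0.5132 s.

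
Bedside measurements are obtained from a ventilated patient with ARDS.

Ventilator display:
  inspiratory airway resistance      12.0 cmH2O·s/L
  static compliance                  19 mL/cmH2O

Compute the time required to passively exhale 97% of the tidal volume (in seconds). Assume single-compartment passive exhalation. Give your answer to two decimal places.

τ = R × C = 12.0 × 19 mL/cmH2O = 12.0 × 0.019 L/cmH2O = 0.228 s.
Exhaled fraction f = 1 − e^(−t/τ) → t = −τ·ln(1 − f) = −0.228·ln(0.03) = 0.7995 s.

0.80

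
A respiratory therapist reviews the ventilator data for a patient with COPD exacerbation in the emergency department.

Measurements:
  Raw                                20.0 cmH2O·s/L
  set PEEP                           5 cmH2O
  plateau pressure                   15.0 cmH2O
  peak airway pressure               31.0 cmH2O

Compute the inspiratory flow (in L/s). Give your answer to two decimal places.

flow = (PIP − Pplat) / Raw = 16.0 / 20.0 = 0.8 L/s.

0.80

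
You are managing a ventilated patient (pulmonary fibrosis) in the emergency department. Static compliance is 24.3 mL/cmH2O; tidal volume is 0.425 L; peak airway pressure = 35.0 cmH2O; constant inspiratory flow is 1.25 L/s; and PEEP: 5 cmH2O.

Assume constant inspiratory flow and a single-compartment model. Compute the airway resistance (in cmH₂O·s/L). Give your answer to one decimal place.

Equation of motion (constant flow): PIP = Vt/C + R·V̇ + PEEP.
R·V̇ = PIP − Vt/C − PEEP = 35.0 − 425/24.3 − 5 = 35.0 − 17.49 − 5 = 12.51 cmH2O.
R = 12.51 / 1.25 = 10.008 cmH2O·s/L.

10.0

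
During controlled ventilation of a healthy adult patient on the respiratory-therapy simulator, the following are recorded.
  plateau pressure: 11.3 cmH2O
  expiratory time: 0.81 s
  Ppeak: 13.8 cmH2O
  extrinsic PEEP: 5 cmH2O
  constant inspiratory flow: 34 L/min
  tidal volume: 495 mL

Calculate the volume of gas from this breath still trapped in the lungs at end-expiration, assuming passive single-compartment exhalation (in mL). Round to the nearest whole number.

48

Flow: 34 L/min ÷ 60 = 0.5667 L/s.
R = (PIP − Pplat)/V̇ = (13.8 − 11.3) / 0.5667 = 2.5/0.5667 = 4.412 cmH2O·s/L.
C = Vt/(Pplat − PEEP) = 495.0 / (11.3 − 5) = 495.0/6.3 = 78.571 mL/cmH2O.
τ = R × C = 4.412 × 0.07857 L/cmH2O = 0.3467 s.
Fraction remaining = e^(−Te/τ) = e^(−0.81/0.3467) = 0.09668.
Trapped volume = 495.0 × 0.09668 = 47.857 mL.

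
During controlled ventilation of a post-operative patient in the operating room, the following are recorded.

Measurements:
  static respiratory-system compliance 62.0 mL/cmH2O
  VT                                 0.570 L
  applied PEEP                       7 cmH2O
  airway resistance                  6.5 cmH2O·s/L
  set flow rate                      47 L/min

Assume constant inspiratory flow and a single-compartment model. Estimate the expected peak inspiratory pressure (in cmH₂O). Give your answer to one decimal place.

Flow: 47 L/min ÷ 60 = 0.7833 L/s.
Equation of motion (constant flow): PIP = Vt/C + R·V̇ + PEEP.
PIP = 570/62.0 + 6.5×0.7833 + 7 = 9.194 + 5.091 + 7 = 21.285 cmH2O.

21.3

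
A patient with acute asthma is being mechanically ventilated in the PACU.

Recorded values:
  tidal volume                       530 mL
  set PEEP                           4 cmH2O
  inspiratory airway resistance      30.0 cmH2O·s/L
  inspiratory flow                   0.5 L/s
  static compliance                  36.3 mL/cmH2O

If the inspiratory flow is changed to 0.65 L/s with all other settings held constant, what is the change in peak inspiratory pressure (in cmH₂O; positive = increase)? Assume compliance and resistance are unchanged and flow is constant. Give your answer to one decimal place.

4.5

PIP = Vt/C + R·V̇ + PEEP (constant-flow equation of motion).
Only the resistive term changes: ΔPIP = R × ΔV̇ = 30.0 × (0.65 − 0.5) = 30.0 × 0.15 = 4.5 cmH2O.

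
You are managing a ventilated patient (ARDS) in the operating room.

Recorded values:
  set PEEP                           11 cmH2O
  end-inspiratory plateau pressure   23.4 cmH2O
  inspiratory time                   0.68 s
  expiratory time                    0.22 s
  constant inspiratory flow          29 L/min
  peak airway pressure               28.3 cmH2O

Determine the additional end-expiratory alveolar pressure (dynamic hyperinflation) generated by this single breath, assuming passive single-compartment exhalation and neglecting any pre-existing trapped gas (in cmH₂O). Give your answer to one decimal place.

5.5

Flow: 29 L/min ÷ 60 = 0.4833 L/s.
Vt = flow × Ti = 0.4833 L/s × 0.68 s × 1000 mL/L = 328.64 mL.
R = (PIP − Pplat)/V̇ = (28.3 − 23.4) / 0.4833 = 4.9/0.4833 = 10.139 cmH2O·s/L.
C = Vt/(Pplat − PEEP) = 328.64 / (23.4 − 11) = 328.64/12.4 = 26.503 mL/cmH2O.
τ = R × C = 10.139 × 0.0265 L/cmH2O = 0.2687 s.
Fraction remaining = e^(−Te/τ) = e^(−0.22/0.2687) = 0.441; trapped volume = 328.64 × 0.441 = 144.93 mL.
Additional alveolar pressure from trapping ≈ V_trapped / C = 144.93 / 26.503 = 5.468 cmH2O.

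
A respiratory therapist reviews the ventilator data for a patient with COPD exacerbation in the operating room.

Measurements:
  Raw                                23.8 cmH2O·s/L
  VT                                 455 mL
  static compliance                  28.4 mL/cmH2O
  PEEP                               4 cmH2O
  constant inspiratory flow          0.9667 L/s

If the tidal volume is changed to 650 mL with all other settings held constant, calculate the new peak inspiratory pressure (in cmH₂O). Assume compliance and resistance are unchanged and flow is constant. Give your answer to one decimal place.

PIP = Vt/C + R·V̇ + PEEP (constant-flow equation of motion).
Only the elastic term changes: ΔPIP = ΔVt / C = (650 − 455) / 28.4 = 6.866 cmH2O.
Original PIP = 455/28.4 + 23.8×0.9667 + 4 = 43.029 cmH2O; new PIP = 43.029 + (6.866) = 49.895 cmH2O.

49.9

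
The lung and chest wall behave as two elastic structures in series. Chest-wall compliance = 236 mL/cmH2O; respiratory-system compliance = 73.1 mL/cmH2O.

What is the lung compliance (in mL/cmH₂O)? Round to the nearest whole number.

1/CL = 1/Crs − 1/Ccw.
1/CL = 1/73.1 − 1/236 = 0.009443.
CL = 105.9 mL/cmH2O.

106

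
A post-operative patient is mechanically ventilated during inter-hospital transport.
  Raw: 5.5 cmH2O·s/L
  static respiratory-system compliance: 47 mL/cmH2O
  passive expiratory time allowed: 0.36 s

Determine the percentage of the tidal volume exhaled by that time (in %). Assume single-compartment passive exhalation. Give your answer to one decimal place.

75.2

τ = R × C = 5.5 × 47 mL/cmH2O = 5.5 × 0.047 L/cmH2O = 0.2585 s.
Passive exhalation: V(t)/V₀ = e^(−t/τ) = e^(−0.36/0.2585) = 0.2484.
Fraction exhaled = 1 − 0.2484 = 0.7516 → 75.16%.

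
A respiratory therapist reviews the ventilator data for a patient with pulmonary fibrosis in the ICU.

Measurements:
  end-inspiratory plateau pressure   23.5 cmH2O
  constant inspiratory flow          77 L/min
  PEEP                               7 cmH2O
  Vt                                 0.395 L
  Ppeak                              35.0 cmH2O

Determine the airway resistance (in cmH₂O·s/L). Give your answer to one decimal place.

Flow: 77 L/min ÷ 60 = 1.2833 L/s.
Raw = (PIP − Pplat) / flow = (35.0 − 23.5) / 1.2833 = 11.5 / 1.2833 = 8.961 cmH2O·s/L.

9.0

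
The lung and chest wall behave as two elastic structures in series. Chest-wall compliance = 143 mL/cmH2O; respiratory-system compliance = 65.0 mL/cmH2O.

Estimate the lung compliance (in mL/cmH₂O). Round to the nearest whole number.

119

1/CL = 1/Crs − 1/Ccw.
1/CL = 1/65.0 − 1/143 = 0.008392.
CL = 119.16 mL/cmH2O.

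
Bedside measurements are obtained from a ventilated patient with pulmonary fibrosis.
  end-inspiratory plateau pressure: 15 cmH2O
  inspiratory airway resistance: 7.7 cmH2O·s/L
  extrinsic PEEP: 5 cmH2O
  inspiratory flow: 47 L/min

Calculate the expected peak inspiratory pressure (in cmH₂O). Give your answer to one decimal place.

Flow: 47 L/min ÷ 60 = 0.7833 L/s.
PIP = Pplat + Raw × flow = 15 + 7.7 × 0.7833 = 15 + 6.031 = 21.031 cmH2O.

21.0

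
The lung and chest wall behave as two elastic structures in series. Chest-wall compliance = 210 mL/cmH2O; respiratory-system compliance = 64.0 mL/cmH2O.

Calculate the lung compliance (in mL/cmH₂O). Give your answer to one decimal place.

92.1

1/CL = 1/Crs − 1/Ccw.
1/CL = 1/64.0 − 1/210 = 0.01086.
CL = 92.081 mL/cmH2O.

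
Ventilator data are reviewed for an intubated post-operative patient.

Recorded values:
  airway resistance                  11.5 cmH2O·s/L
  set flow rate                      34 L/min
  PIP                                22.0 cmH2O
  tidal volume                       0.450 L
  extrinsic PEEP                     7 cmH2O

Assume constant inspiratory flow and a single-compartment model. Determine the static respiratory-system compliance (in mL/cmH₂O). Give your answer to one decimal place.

53.0

Flow: 34 L/min ÷ 60 = 0.5667 L/s.
Equation of motion (constant flow): PIP = Vt/C + R·V̇ + PEEP.
Vt/C = PIP − R·V̇ − PEEP = 22.0 − 11.5×0.5667 − 7 = 22.0 − 6.517 − 7 = 8.483 cmH2O.
C = Vt / 8.483 = 450 / 8.483 = 53.047 mL/cmH2O.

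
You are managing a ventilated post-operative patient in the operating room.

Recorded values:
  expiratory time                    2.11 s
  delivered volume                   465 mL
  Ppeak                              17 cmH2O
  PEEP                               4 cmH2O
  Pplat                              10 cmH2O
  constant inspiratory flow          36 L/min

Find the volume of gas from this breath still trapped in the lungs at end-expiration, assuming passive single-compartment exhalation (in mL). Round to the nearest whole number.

Flow: 36 L/min ÷ 60 = 0.6 L/s.
R = (PIP − Pplat)/V̇ = (17 − 10) / 0.6 = 7.0/0.6 = 11.667 cmH2O·s/L.
C = Vt/(Pplat − PEEP) = 465.0 / (10 − 4) = 465.0/6.0 = 77.5 mL/cmH2O.
τ = R × C = 11.667 × 0.0775 L/cmH2O = 0.9042 s.
Fraction remaining = e^(−Te/τ) = e^(−2.11/0.9042) = 0.09695.
Trapped volume = 465.0 × 0.09695 = 45.082 mL.

45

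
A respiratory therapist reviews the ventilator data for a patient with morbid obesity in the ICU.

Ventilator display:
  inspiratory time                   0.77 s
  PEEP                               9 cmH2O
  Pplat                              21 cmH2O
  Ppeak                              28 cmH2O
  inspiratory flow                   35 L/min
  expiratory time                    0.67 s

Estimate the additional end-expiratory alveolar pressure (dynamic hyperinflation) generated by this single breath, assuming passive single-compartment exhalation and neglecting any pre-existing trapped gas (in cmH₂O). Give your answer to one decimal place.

2.7

Flow: 35 L/min ÷ 60 = 0.5833 L/s.
Vt = flow × Ti = 0.5833 L/s × 0.77 s × 1000 mL/L = 449.14 mL.
R = (PIP − Pplat)/V̇ = (28 − 21) / 0.5833 = 7.0/0.5833 = 12.001 cmH2O·s/L.
C = Vt/(Pplat − PEEP) = 449.14 / (21 − 9) = 449.14/12.0 = 37.428 mL/cmH2O.
τ = R × C = 12.001 × 0.03743 L/cmH2O = 0.4492 s.
Fraction remaining = e^(−Te/τ) = e^(−0.67/0.4492) = 0.225; trapped volume = 449.14 × 0.225 = 101.06 mL.
Additional alveolar pressure from trapping ≈ V_trapped / C = 101.06 / 37.428 = 2.7 cmH2O.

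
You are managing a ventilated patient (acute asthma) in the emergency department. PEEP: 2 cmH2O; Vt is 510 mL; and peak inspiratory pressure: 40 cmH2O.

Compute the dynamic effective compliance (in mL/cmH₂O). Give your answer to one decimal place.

Dynamic compliance = Vt / (PIP − PEEP) = 510 / (40 − 2) = 510 / 38.0 = 13.421 mL/cmH2O.

13.4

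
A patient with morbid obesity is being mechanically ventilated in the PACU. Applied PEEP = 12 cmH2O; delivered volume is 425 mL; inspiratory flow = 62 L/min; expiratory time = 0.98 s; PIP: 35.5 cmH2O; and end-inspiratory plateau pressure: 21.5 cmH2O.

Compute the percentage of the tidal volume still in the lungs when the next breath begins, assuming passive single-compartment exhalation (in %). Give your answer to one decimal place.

19.9

Flow: 62 L/min ÷ 60 = 1.0333 L/s.
R = (PIP − Pplat)/V̇ = (35.5 − 21.5) / 1.0333 = 14.0/1.0333 = 13.549 cmH2O·s/L.
C = Vt/(Pplat − PEEP) = 425.0 / (21.5 − 12) = 425.0/9.5 = 44.737 mL/cmH2O.
τ = R × C = 13.549 × 0.04474 L/cmH2O = 0.6062 s.
Fraction remaining at end-expiration = e^(−Te/τ) = e^(−0.98/0.6062) = 0.1986 → 19.86%.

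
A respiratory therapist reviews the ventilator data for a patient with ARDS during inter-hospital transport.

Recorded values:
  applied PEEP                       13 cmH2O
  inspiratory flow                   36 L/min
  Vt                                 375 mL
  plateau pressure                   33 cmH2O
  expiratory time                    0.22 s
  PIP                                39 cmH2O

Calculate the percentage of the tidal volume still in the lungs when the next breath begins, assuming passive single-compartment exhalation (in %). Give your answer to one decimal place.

Flow: 36 L/min ÷ 60 = 0.6 L/s.
R = (PIP − Pplat)/V̇ = (39 − 33) / 0.6 = 6.0/0.6 = 10.0 cmH2O·s/L.
C = Vt/(Pplat − PEEP) = 375.0 / (33 − 13) = 375.0/20.0 = 18.75 mL/cmH2O.
τ = R × C = 10.0 × 0.01875 L/cmH2O = 0.1875 s.
Fraction remaining at end-expiration = e^(−Te/τ) = e^(−0.22/0.1875) = 0.3093 → 30.93%.

30.9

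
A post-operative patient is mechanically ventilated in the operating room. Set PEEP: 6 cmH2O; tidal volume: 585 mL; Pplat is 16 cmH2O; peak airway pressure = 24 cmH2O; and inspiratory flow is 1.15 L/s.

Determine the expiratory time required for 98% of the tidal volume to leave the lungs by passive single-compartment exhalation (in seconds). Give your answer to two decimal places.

1.59

R = (PIP − Pplat)/V̇ = (24 − 16) / 1.15 = 8.0/1.15 = 6.957 cmH2O·s/L.
C = Vt/(Pplat − PEEP) = 585.0 / (16 − 6) = 585.0/10.0 = 58.5 mL/cmH2O.
τ = R × C = 6.957 × 0.0585 L/cmH2O = 0.407 s.
t = −τ·ln(1 − 0.98) = −0.407·ln(0.02) = 1.592 s.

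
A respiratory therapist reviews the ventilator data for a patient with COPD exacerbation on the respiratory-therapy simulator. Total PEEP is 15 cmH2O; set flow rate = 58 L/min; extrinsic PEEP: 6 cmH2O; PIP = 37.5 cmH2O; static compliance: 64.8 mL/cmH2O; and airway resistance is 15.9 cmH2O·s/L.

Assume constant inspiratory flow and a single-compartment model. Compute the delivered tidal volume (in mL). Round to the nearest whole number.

Flow: 58 L/min ÷ 60 = 0.9667 L/s.
Total PEEP = 15 cmH2O (set 6 + intrinsic 9); this is the baseline alveolar pressure.
Equation of motion (constant flow): PIP = Vt/C + R·V̇ + PEEP.
Vt/C = PIP − R·V̇ − PEEP = 37.5 − 15.371 − 15 = 7.129 cmH2O.
Vt = C × 7.129 = 64.8 × 7.129 = 461.96 mL.

462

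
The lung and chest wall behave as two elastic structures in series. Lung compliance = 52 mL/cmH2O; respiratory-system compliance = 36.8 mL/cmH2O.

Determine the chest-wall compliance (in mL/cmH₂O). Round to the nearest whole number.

126

1/Ccw = 1/Crs − 1/CL.
1/Ccw = 1/36.8 − 1/52 = 0.007943.
Ccw = 125.9 mL/cmH2O.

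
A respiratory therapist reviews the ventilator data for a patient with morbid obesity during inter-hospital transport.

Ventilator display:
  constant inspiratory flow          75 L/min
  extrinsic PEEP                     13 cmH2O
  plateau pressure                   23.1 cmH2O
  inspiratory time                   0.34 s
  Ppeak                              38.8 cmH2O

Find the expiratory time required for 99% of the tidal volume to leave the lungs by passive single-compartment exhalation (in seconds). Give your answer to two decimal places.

2.43

Flow: 75 L/min ÷ 60 = 1.25 L/s.
Vt = flow × Ti = 1.25 L/s × 0.34 s × 1000 mL/L = 425.0 mL.
R = (PIP − Pplat)/V̇ = (38.8 − 23.1) / 1.25 = 15.7/1.25 = 12.56 cmH2O·s/L.
C = Vt/(Pplat − PEEP) = 425.0 / (23.1 − 13) = 425.0/10.1 = 42.079 mL/cmH2O.
τ = R × C = 12.56 × 0.04208 L/cmH2O = 0.5285 s.
t = −τ·ln(1 − 0.99) = −0.5285·ln(0.01) = 2.434 s.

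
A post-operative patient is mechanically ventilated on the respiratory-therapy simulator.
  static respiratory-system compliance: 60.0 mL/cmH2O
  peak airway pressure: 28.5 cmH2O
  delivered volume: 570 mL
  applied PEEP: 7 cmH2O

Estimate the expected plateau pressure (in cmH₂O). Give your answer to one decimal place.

16.5

Pplat = PEEP + Vt / Cstat = 7 + 570 / 60.0 = 7 + 9.5 = 16.5 cmH2O.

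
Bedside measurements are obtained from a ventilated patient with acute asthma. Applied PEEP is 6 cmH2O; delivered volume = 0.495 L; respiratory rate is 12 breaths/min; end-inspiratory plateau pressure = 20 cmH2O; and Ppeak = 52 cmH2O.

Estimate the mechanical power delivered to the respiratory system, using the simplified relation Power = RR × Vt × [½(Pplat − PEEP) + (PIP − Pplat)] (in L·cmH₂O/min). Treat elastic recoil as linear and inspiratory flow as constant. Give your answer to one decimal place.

Per-breath work = Vt × [½(Pplat−PEEP) + (PIP−Pplat)] = 0.495 × [0.5×14.0 + 32.0] = 0.495 × 39.0 = 19.305 L·cmH2O.
Power = 12 × 19.305 = 231.66 L·cmH2O/min.

231.7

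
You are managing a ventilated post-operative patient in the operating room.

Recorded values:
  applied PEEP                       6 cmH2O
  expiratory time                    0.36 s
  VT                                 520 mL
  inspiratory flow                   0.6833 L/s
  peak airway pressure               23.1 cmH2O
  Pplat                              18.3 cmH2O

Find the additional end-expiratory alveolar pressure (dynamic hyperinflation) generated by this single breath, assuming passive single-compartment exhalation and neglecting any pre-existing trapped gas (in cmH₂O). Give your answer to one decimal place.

3.7

R = (PIP − Pplat)/V̇ = (23.1 − 18.3) / 0.6833 = 4.8/0.6833 = 7.025 cmH2O·s/L.
C = Vt/(Pplat − PEEP) = 520.0 / (18.3 − 6) = 520.0/12.3 = 42.276 mL/cmH2O.
τ = R × C = 7.025 × 0.04228 L/cmH2O = 0.297 s.
Fraction remaining = e^(−Te/τ) = e^(−0.36/0.297) = 0.2976; trapped volume = 520.0 × 0.2976 = 154.75 mL.
Additional alveolar pressure from trapping ≈ V_trapped / C = 154.75 / 42.276 = 3.66 cmH2O.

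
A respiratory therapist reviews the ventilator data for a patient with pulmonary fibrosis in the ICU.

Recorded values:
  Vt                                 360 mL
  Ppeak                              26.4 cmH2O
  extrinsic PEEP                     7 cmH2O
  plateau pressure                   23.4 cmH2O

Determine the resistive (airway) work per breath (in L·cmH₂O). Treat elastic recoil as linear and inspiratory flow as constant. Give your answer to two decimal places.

With constant inspiratory flow the resistive pressure is constant at PIP − Pplat = 26.4 − 23.4 = 3.0 cmH2O, so resistive work = 3.0 × 0.360 = 1.08 L·cmH2O.

1.08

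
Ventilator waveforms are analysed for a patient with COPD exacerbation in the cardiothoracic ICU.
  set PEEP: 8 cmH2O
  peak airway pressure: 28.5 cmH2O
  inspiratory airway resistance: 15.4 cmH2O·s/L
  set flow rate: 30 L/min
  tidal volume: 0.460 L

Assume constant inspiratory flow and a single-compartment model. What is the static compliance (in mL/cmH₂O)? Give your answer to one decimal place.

35.9

Flow: 30 L/min ÷ 60 = 0.5 L/s.
Equation of motion (constant flow): PIP = Vt/C + R·V̇ + PEEP.
Vt/C = PIP − R·V̇ − PEEP = 28.5 − 15.4×0.5 − 8 = 28.5 − 7.7 − 8 = 12.8 cmH2O.
C = Vt / 12.8 = 460 / 12.8 = 35.938 mL/cmH2O.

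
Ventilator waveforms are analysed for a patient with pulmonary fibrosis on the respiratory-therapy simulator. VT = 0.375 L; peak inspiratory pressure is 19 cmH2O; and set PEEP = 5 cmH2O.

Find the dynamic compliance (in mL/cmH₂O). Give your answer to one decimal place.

Dynamic compliance = Vt / (PIP − PEEP) = 375 / (19 − 5) = 375 / 14.0 = 26.786 mL/cmH2O.

26.8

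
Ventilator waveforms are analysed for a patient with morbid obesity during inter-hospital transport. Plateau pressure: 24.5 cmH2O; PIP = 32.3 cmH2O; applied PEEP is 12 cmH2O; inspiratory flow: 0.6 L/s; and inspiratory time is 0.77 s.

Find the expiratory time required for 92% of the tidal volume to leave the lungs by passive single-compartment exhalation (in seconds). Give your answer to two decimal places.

1.21

Vt = flow × Ti = 0.6 L/s × 0.77 s × 1000 mL/L = 462.0 mL.
R = (PIP − Pplat)/V̇ = (32.3 − 24.5) / 0.6 = 7.8/0.6 = 13.0 cmH2O·s/L.
C = Vt/(Pplat − PEEP) = 462.0 / (24.5 − 12) = 462.0/12.5 = 36.96 mL/cmH2O.
τ = R × C = 13.0 × 0.03696 L/cmH2O = 0.4805 s.
t = −τ·ln(1 − 0.92) = −0.4805·ln(0.08) = 1.214 s.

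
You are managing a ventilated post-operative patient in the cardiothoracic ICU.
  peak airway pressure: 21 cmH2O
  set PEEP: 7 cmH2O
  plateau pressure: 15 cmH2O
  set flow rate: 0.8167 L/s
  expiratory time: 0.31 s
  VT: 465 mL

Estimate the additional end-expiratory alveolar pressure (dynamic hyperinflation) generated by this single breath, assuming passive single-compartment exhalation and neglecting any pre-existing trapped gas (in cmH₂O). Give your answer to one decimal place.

3.9

R = (PIP − Pplat)/V̇ = (21 − 15) / 0.8167 = 6.0/0.8167 = 7.347 cmH2O·s/L.
C = Vt/(Pplat − PEEP) = 465.0 / (15 − 7) = 465.0/8.0 = 58.125 mL/cmH2O.
τ = R × C = 7.347 × 0.05813 L/cmH2O = 0.4271 s.
Fraction remaining = e^(−Te/τ) = e^(−0.31/0.4271) = 0.4839; trapped volume = 465.0 × 0.4839 = 225.01 mL.
Additional alveolar pressure from trapping ≈ V_trapped / C = 225.01 / 58.125 = 3.871 cmH2O.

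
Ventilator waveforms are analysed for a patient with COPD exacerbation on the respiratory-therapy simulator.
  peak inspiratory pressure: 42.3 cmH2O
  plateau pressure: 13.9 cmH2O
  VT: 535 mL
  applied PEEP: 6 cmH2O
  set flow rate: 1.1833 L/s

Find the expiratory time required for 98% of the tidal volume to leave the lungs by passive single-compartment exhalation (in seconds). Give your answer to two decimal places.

6.36

R = (PIP − Pplat)/V̇ = (42.3 − 13.9) / 1.1833 = 28.4/1.1833 = 24.001 cmH2O·s/L.
C = Vt/(Pplat − PEEP) = 535.0 / (13.9 − 6) = 535.0/7.9 = 67.722 mL/cmH2O.
τ = R × C = 24.001 × 0.06772 L/cmH2O = 1.625 s.
t = −τ·ln(1 − 0.98) = −1.625·ln(0.02) = 6.357 s.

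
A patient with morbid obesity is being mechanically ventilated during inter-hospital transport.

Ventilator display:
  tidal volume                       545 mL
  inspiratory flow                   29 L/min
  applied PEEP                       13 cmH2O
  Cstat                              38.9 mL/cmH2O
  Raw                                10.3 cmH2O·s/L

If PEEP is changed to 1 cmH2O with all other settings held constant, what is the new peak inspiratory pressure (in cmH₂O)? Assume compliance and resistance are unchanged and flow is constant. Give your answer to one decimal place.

Flow: 29 L/min ÷ 60 = 0.4833 L/s.
PIP = Vt/C + R·V̇ + PEEP (constant-flow equation of motion).
Only the baseline term changes: ΔPIP = ΔPEEP = 1 − 13 = -12.0 cmH2O.
Original PIP = 545/38.9 + 10.3×0.4833 + 13 = 31.988 cmH2O; new PIP = 31.988 + (-12.0) = 19.988 cmH2O.

20.0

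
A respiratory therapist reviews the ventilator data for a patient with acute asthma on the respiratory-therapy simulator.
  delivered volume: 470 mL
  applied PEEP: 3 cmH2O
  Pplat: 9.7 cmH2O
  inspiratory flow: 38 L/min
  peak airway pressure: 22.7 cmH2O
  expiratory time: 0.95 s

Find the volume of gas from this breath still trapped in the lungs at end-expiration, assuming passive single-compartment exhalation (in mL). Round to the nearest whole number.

243

Flow: 38 L/min ÷ 60 = 0.6333 L/s.
R = (PIP − Pplat)/V̇ = (22.7 − 9.7) / 0.6333 = 13.0/0.6333 = 20.527 cmH2O·s/L.
C = Vt/(Pplat − PEEP) = 470.0 / (9.7 − 3) = 470.0/6.7 = 70.149 mL/cmH2O.
τ = R × C = 20.527 × 0.07015 L/cmH2O = 1.44 s.
Fraction remaining = e^(−Te/τ) = e^(−0.95/1.44) = 0.517.
Trapped volume = 470.0 × 0.517 = 242.99 mL.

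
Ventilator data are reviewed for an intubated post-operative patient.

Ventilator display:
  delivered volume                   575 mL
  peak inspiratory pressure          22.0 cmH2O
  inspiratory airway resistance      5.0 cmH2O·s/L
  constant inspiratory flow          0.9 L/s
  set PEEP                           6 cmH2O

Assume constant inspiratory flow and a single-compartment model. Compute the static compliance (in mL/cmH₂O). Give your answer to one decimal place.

50.0

Equation of motion (constant flow): PIP = Vt/C + R·V̇ + PEEP.
Vt/C = PIP − R·V̇ − PEEP = 22.0 − 5.0×0.9 − 6 = 22.0 − 4.5 − 6 = 11.5 cmH2O.
C = Vt / 11.5 = 575 / 11.5 = 50.0 mL/cmH2O.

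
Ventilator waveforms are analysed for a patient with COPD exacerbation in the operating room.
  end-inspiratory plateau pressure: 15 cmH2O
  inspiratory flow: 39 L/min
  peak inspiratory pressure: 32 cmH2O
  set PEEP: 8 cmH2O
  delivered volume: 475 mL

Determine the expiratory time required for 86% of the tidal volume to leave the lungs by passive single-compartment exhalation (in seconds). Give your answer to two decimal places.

Flow: 39 L/min ÷ 60 = 0.65 L/s.
R = (PIP − Pplat)/V̇ = (32 − 15) / 0.65 = 17.0/0.65 = 26.154 cmH2O·s/L.
C = Vt/(Pplat − PEEP) = 475.0 / (15 − 8) = 475.0/7.0 = 67.857 mL/cmH2O.
τ = R × C = 26.154 × 0.06786 L/cmH2O = 1.775 s.
t = −τ·ln(1 − 0.86) = −1.775·ln(0.14) = 3.49 s.

3.49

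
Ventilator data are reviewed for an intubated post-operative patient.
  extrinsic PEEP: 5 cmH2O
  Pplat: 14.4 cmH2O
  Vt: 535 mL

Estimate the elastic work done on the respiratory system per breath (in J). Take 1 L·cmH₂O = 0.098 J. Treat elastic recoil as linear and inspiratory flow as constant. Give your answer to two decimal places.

Elastic work ≈ ½ × (Pplat − PEEP) × Vt = 0.5 × (14.4 − 5) × 0.535 L = 0.5 × 9.4 × 0.535 = 2.515 L·cmH2O.
× 0.098 J/(L·cmH2O) → 0.2465 J.

0.25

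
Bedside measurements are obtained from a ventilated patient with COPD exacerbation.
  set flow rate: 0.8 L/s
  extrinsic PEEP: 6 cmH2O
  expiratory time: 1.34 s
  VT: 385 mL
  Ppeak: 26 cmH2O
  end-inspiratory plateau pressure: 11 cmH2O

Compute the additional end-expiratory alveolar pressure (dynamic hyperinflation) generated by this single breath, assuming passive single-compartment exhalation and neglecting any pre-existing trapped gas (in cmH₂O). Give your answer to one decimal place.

2.0

R = (PIP − Pplat)/V̇ = (26 − 11) / 0.8 = 15.0/0.8 = 18.75 cmH2O·s/L.
C = Vt/(Pplat − PEEP) = 385.0 / (11 − 6) = 385.0/5.0 = 77.0 mL/cmH2O.
τ = R × C = 18.75 × 0.077 L/cmH2O = 1.444 s.
Fraction remaining = e^(−Te/τ) = e^(−1.34/1.444) = 0.3954; trapped volume = 385.0 × 0.3954 = 152.23 mL.
Additional alveolar pressure from trapping ≈ V_trapped / C = 152.23 / 77.0 = 1.977 cmH2O.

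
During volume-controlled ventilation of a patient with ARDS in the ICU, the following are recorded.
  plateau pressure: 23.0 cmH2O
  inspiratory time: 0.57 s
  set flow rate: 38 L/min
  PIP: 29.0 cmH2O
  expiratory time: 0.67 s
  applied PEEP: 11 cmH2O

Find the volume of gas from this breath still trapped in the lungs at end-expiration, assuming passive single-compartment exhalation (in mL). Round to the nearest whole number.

34

Flow: 38 L/min ÷ 60 = 0.6333 L/s.
Vt = flow × Ti = 0.6333 L/s × 0.57 s × 1000 mL/L = 360.98 mL.
R = (PIP − Pplat)/V̇ = (29.0 − 23.0) / 0.6333 = 6.0/0.6333 = 9.474 cmH2O·s/L.
C = Vt/(Pplat − PEEP) = 360.98 / (23.0 − 11) = 360.98/12.0 = 30.082 mL/cmH2O.
τ = R × C = 9.474 × 0.03008 L/cmH2O = 0.285 s.
Fraction remaining = e^(−Te/τ) = e^(−0.67/0.285) = 0.09529.
Trapped volume = 360.98 × 0.09529 = 34.398 mL.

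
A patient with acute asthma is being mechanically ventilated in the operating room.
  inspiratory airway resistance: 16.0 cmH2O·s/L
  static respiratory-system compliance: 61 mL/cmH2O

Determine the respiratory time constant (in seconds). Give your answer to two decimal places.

τ = R × C = 16.0 × 61 mL/cmH2O = 16.0 × 0.061 L/cmH2O = 0.976 s.

0.98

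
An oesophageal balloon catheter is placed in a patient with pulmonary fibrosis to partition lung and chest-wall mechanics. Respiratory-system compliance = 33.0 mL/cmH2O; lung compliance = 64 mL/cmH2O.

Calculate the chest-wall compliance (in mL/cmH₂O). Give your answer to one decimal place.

1/Ccw = 1/Crs − 1/CL.
1/Ccw = 1/33.0 − 1/64 = 0.01468.
Ccw = 68.12 mL/cmH2O.

68.1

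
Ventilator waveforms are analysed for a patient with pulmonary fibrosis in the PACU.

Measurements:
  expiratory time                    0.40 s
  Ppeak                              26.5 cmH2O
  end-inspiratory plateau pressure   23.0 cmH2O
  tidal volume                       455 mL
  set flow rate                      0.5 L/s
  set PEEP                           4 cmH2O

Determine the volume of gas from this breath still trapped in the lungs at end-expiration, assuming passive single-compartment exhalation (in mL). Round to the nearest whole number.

42

R = (PIP − Pplat)/V̇ = (26.5 − 23.0) / 0.5 = 3.5/0.5 = 7.0 cmH2O·s/L.
C = Vt/(Pplat − PEEP) = 455.0 / (23.0 − 4) = 455.0/19.0 = 23.947 mL/cmH2O.
τ = R × C = 7.0 × 0.02395 L/cmH2O = 0.1677 s.
Fraction remaining = e^(−Te/τ) = e^(−0.40/0.1677) = 0.09207.
Trapped volume = 455.0 × 0.09207 = 41.892 mL.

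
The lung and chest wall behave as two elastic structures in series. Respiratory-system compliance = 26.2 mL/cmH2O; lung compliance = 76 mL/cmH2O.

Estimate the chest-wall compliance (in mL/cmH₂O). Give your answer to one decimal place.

1/Ccw = 1/Crs − 1/CL.
1/Ccw = 1/26.2 − 1/76 = 0.02501.
Ccw = 39.984 mL/cmH2O.

40.0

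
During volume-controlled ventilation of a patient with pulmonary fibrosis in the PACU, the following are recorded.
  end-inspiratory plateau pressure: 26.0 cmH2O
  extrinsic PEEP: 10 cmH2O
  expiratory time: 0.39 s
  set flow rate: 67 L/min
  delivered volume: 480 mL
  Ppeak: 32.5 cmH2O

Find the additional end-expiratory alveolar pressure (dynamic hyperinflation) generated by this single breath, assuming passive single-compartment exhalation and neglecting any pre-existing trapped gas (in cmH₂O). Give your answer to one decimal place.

Flow: 67 L/min ÷ 60 = 1.1167 L/s.
R = (PIP − Pplat)/V̇ = (32.5 − 26.0) / 1.1167 = 6.5/1.1167 = 5.821 cmH2O·s/L.
C = Vt/(Pplat − PEEP) = 480.0 / (26.0 − 10) = 480.0/16.0 = 30.0 mL/cmH2O.
τ = R × C = 5.821 × 0.03 L/cmH2O = 0.1746 s.
Fraction remaining = e^(−Te/τ) = e^(−0.39/0.1746) = 0.1071; trapped volume = 480.0 × 0.1071 = 51.408 mL.
Additional alveolar pressure from trapping ≈ V_trapped / C = 51.408 / 30.0 = 1.714 cmH2O.

1.7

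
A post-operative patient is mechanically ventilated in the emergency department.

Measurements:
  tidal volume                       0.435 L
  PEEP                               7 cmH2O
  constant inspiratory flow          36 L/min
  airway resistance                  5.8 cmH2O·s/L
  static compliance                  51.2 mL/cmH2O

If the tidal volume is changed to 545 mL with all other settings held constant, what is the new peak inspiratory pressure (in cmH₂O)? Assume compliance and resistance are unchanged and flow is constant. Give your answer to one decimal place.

Flow: 36 L/min ÷ 60 = 0.6 L/s.
PIP = Vt/C + R·V̇ + PEEP (constant-flow equation of motion).
Only the elastic term changes: ΔPIP = ΔVt / C = (545 − 435) / 51.2 = 2.148 cmH2O.
Original PIP = 435/51.2 + 5.8×0.6 + 7 = 18.976 cmH2O; new PIP = 18.976 + (2.148) = 21.124 cmH2O.

21.1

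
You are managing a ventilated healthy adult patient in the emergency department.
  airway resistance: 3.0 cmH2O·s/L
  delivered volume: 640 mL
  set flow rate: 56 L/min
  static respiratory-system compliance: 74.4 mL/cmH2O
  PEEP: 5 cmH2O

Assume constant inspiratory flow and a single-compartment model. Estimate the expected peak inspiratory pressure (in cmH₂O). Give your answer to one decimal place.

Flow: 56 L/min ÷ 60 = 0.9333 L/s.
Equation of motion (constant flow): PIP = Vt/C + R·V̇ + PEEP.
PIP = 640/74.4 + 3.0×0.9333 + 5 = 8.602 + 2.8 + 5 = 16.402 cmH2O.

16.4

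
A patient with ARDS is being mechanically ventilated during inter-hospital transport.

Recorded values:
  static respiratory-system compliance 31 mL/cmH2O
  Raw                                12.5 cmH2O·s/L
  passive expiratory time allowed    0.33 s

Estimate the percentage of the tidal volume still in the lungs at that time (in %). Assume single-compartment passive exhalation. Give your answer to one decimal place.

τ = R × C = 12.5 × 31 mL/cmH2O = 12.5 × 0.031 L/cmH2O = 0.3875 s.
Passive exhalation: V(t)/V₀ = e^(−t/τ) = e^(−0.33/0.3875) = 0.4267.
Fraction remaining = 0.4267 → 42.67%.

42.7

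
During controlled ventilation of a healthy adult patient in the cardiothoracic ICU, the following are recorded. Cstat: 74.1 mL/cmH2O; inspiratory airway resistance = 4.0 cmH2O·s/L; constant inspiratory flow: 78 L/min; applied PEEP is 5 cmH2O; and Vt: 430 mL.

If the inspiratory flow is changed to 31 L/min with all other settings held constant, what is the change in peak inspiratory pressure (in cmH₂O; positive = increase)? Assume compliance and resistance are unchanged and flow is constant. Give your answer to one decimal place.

-3.1

Flow: 78 L/min ÷ 60 = 1.3 L/s.
New flow: 31 L/min ÷ 60 = 0.5167 L/s.
PIP = Vt/C + R·V̇ + PEEP (constant-flow equation of motion).
Only the resistive term changes: ΔPIP = R × ΔV̇ = 4.0 × (0.5167 − 1.3) = 4.0 × -0.7833 = -3.133 cmH2O.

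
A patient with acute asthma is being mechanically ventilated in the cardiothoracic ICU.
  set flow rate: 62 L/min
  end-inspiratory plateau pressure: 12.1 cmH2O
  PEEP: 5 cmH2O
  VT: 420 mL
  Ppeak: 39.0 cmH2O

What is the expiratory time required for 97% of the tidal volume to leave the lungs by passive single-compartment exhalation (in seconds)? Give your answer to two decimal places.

Flow: 62 L/min ÷ 60 = 1.0333 L/s.
R = (PIP − Pplat)/V̇ = (39.0 − 12.1) / 1.0333 = 26.9/1.0333 = 26.033 cmH2O·s/L.
C = Vt/(Pplat − PEEP) = 420.0 / (12.1 − 5) = 420.0/7.1 = 59.155 mL/cmH2O.
τ = R × C = 26.033 × 0.05916 L/cmH2O = 1.54 s.
t = −τ·ln(1 − 0.97) = −1.54·ln(0.03) = 5.4 s.

5.40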